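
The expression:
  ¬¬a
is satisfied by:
  {a: True}


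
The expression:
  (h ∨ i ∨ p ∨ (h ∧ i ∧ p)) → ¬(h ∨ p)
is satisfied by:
  {p: False, h: False}


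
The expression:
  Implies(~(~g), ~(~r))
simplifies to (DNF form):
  r | ~g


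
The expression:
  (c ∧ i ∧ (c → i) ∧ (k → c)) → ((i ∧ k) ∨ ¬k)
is always true.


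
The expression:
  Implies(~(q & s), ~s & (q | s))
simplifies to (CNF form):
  q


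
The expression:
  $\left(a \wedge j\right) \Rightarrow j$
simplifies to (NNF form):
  $\text{True}$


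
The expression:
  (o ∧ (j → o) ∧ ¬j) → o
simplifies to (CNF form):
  True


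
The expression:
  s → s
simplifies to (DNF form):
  True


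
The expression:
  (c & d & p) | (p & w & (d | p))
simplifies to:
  p & (c | w) & (d | w)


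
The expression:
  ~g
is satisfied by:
  {g: False}


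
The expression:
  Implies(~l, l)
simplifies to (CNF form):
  l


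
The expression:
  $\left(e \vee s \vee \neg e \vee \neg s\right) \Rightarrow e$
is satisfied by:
  {e: True}


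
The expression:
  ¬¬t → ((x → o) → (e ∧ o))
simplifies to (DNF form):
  (e ∧ o) ∨ (x ∧ ¬o) ∨ ¬t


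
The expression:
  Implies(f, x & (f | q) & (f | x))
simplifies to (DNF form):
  x | ~f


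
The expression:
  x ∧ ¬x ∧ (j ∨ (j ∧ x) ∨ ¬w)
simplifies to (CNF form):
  False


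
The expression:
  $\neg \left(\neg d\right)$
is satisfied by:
  {d: True}


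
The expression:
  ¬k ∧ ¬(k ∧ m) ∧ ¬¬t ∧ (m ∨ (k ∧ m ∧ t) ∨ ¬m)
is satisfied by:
  {t: True, k: False}


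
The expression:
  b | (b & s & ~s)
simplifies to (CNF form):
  b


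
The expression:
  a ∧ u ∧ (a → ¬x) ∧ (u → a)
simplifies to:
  a ∧ u ∧ ¬x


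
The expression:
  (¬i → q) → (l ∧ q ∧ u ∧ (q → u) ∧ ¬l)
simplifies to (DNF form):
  ¬i ∧ ¬q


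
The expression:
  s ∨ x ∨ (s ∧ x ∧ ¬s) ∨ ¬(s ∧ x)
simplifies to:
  True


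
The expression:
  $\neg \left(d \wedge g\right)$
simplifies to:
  $\neg d \vee \neg g$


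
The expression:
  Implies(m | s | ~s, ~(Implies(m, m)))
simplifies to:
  False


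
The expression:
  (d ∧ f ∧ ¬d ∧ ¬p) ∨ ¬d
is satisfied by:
  {d: False}


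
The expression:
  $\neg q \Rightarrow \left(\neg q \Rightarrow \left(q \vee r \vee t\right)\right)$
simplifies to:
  $q \vee r \vee t$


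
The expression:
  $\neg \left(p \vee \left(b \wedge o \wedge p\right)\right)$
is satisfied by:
  {p: False}


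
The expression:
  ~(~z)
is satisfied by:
  {z: True}


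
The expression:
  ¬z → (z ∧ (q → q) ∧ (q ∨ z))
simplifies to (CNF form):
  z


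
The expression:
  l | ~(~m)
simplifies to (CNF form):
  l | m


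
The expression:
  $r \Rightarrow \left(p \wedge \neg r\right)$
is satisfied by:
  {r: False}


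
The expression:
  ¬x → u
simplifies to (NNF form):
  u ∨ x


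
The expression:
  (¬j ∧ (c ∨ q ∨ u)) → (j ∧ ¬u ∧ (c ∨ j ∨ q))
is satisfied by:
  {j: True, u: False, c: False, q: False}
  {q: True, j: True, u: False, c: False}
  {j: True, c: True, u: False, q: False}
  {q: True, j: True, c: True, u: False}
  {j: True, u: True, c: False, q: False}
  {j: True, q: True, u: True, c: False}
  {j: True, c: True, u: True, q: False}
  {q: True, j: True, c: True, u: True}
  {q: False, u: False, c: False, j: False}


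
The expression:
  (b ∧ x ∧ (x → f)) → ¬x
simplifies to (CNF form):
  ¬b ∨ ¬f ∨ ¬x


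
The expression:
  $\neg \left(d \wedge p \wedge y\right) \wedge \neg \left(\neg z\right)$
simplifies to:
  $z \wedge \left(\neg d \vee \neg p \vee \neg y\right)$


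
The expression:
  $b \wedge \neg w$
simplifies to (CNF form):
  $b \wedge \neg w$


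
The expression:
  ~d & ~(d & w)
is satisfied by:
  {d: False}


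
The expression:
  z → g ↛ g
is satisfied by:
  {z: False}


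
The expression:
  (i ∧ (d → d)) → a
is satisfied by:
  {a: True, i: False}
  {i: False, a: False}
  {i: True, a: True}


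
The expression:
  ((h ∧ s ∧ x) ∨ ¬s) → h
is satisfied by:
  {s: True, h: True}
  {s: True, h: False}
  {h: True, s: False}


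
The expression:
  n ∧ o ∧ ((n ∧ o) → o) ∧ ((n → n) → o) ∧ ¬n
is never true.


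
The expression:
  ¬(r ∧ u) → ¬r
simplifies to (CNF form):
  u ∨ ¬r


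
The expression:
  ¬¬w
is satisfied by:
  {w: True}


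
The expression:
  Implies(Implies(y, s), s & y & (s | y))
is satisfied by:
  {y: True}


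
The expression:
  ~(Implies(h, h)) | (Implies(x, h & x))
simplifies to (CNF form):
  h | ~x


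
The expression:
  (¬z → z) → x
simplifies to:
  x ∨ ¬z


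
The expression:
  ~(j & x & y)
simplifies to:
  ~j | ~x | ~y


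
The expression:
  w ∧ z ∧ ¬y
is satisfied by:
  {z: True, w: True, y: False}


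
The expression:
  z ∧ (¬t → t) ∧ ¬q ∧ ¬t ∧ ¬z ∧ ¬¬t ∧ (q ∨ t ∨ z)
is never true.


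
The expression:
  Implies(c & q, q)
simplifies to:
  True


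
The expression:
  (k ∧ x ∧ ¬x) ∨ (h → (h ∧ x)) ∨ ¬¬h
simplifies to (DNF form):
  True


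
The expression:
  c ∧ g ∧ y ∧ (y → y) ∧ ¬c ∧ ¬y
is never true.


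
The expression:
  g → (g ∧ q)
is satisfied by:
  {q: True, g: False}
  {g: False, q: False}
  {g: True, q: True}


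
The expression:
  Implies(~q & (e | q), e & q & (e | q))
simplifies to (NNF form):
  q | ~e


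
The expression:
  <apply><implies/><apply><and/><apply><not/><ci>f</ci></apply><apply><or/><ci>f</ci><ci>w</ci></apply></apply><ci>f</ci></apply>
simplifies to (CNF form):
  <apply><or/><ci>f</ci><apply><not/><ci>w</ci></apply></apply>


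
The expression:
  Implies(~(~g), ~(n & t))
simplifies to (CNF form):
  ~g | ~n | ~t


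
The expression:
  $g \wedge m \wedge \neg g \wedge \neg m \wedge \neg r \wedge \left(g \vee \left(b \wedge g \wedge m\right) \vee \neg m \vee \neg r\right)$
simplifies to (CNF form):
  $\text{False}$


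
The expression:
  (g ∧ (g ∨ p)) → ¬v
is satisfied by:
  {g: False, v: False}
  {v: True, g: False}
  {g: True, v: False}


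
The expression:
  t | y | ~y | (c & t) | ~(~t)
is always true.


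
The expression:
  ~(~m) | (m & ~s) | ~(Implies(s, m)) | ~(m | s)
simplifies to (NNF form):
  True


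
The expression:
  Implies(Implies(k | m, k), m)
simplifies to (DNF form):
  m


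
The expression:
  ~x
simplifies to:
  ~x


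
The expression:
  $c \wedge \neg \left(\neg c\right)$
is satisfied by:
  {c: True}


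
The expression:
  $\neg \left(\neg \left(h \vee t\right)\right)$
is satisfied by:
  {t: True, h: True}
  {t: True, h: False}
  {h: True, t: False}


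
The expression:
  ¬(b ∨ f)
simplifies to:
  ¬b ∧ ¬f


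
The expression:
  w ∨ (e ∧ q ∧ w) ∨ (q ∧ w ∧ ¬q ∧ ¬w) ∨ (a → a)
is always true.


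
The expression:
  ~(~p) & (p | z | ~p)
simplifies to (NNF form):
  p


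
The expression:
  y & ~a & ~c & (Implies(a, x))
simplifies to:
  y & ~a & ~c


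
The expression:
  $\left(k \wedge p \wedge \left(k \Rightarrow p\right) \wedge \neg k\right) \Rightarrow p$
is always true.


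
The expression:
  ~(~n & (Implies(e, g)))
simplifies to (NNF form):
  n | (e & ~g)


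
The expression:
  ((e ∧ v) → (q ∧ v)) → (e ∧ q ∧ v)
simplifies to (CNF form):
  e ∧ v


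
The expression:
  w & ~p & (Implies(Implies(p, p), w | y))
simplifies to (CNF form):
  w & ~p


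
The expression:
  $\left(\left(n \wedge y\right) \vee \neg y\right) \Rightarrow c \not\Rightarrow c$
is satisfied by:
  {y: True, n: False}


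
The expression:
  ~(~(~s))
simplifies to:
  ~s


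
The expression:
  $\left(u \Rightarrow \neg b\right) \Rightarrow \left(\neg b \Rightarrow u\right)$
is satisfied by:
  {b: True, u: True}
  {b: True, u: False}
  {u: True, b: False}


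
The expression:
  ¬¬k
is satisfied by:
  {k: True}


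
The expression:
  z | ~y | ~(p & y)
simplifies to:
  z | ~p | ~y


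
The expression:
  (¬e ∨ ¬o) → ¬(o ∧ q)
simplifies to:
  e ∨ ¬o ∨ ¬q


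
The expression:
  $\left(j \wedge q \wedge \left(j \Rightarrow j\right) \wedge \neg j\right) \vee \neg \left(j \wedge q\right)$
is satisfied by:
  {q: False, j: False}
  {j: True, q: False}
  {q: True, j: False}


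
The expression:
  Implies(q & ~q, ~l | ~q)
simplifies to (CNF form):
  True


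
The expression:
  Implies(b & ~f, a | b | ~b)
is always true.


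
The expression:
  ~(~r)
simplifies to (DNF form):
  r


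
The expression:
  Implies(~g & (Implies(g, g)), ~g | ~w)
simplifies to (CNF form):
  True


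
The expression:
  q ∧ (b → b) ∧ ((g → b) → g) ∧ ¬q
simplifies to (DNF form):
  False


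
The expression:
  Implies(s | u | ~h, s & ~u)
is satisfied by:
  {h: True, s: True, u: False}
  {h: True, u: False, s: False}
  {s: True, u: False, h: False}


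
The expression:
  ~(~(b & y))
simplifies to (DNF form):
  b & y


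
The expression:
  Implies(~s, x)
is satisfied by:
  {x: True, s: True}
  {x: True, s: False}
  {s: True, x: False}


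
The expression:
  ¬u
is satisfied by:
  {u: False}


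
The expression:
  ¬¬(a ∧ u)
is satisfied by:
  {a: True, u: True}


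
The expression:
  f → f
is always true.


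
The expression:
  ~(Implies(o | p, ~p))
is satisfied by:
  {p: True}


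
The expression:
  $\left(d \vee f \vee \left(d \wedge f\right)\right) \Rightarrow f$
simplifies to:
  $f \vee \neg d$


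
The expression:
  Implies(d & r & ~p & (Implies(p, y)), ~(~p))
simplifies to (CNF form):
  p | ~d | ~r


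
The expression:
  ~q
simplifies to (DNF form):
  ~q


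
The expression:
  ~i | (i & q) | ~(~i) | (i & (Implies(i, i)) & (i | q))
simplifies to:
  True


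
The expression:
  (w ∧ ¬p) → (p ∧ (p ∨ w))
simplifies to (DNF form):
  p ∨ ¬w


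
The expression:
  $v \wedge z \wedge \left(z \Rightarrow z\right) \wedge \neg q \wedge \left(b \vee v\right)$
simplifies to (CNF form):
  $v \wedge z \wedge \neg q$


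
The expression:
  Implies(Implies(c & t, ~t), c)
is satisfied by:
  {c: True}


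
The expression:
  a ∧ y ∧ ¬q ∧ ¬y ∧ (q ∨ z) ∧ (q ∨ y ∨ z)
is never true.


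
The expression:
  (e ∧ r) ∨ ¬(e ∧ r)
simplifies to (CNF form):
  True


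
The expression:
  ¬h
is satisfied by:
  {h: False}


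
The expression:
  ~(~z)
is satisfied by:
  {z: True}


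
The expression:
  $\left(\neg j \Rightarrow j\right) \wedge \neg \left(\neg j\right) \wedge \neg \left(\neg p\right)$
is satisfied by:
  {p: True, j: True}


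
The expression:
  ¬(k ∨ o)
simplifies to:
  ¬k ∧ ¬o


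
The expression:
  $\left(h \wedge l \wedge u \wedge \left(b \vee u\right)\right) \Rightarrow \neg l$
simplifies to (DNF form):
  $\neg h \vee \neg l \vee \neg u$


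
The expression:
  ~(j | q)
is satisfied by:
  {q: False, j: False}


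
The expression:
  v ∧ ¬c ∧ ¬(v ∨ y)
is never true.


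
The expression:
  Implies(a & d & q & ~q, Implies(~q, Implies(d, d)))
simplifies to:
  True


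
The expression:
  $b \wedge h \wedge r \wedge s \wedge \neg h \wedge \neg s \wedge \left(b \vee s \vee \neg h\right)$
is never true.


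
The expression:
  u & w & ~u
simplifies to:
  False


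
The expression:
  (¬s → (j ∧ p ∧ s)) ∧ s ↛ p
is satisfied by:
  {s: True, p: False}


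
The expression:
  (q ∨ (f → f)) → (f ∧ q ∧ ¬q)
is never true.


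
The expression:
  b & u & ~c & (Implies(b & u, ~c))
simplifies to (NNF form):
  b & u & ~c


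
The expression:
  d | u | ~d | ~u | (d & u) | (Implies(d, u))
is always true.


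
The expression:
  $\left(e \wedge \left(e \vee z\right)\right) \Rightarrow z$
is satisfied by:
  {z: True, e: False}
  {e: False, z: False}
  {e: True, z: True}


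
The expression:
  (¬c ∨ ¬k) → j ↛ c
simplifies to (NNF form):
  (c ∧ k) ∨ (j ∧ ¬c)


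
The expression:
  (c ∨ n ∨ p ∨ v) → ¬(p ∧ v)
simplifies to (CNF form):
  ¬p ∨ ¬v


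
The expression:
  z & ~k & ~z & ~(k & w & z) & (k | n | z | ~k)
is never true.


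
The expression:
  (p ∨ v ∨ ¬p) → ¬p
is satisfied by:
  {p: False}


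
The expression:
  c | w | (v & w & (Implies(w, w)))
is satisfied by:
  {c: True, w: True}
  {c: True, w: False}
  {w: True, c: False}


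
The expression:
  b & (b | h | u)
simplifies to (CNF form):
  b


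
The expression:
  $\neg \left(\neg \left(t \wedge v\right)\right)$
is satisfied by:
  {t: True, v: True}


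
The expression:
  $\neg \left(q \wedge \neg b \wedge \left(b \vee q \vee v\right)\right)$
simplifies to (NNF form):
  $b \vee \neg q$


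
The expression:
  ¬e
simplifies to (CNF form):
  ¬e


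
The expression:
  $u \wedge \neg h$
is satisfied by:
  {u: True, h: False}


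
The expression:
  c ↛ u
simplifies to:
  c ∧ ¬u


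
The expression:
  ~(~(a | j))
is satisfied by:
  {a: True, j: True}
  {a: True, j: False}
  {j: True, a: False}


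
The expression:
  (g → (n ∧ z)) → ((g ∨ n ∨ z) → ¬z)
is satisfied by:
  {g: True, z: False, n: False}
  {g: False, z: False, n: False}
  {n: True, g: True, z: False}
  {n: True, g: False, z: False}
  {z: True, g: True, n: False}


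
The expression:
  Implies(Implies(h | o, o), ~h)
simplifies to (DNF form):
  ~h | ~o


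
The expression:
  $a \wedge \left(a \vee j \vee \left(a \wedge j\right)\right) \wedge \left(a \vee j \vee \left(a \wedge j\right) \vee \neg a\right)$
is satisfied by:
  {a: True}


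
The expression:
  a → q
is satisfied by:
  {q: True, a: False}
  {a: False, q: False}
  {a: True, q: True}


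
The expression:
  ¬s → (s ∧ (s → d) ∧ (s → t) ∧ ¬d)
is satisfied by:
  {s: True}


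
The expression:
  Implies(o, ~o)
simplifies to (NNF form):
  ~o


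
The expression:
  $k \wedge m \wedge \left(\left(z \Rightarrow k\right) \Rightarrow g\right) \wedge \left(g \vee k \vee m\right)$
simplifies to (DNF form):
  $g \wedge k \wedge m$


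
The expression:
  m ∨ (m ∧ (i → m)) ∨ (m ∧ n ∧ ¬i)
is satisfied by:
  {m: True}


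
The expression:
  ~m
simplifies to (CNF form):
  ~m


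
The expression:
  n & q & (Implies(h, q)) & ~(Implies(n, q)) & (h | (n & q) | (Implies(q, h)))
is never true.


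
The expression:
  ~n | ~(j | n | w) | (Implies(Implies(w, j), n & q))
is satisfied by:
  {q: True, w: True, j: False, n: False}
  {q: True, j: False, w: False, n: False}
  {q: True, w: True, j: True, n: False}
  {q: True, j: True, w: False, n: False}
  {w: True, q: False, j: False, n: False}
  {q: False, j: False, w: False, n: False}
  {w: True, j: True, q: False, n: False}
  {j: True, q: False, w: False, n: False}
  {n: True, w: True, q: True, j: False}
  {n: True, q: True, j: False, w: False}
  {n: True, w: True, q: True, j: True}
  {n: True, q: True, j: True, w: False}
  {n: True, w: True, q: False, j: False}


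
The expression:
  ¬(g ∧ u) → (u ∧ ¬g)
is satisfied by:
  {u: True}


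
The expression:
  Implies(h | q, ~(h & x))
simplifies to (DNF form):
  ~h | ~x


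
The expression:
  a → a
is always true.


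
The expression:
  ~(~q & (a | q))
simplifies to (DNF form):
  q | ~a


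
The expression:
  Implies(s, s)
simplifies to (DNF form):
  True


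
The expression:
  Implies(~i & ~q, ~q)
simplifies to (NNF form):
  True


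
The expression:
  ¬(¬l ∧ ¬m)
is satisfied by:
  {m: True, l: True}
  {m: True, l: False}
  {l: True, m: False}


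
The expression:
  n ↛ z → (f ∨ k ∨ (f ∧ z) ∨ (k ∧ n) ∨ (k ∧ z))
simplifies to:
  f ∨ k ∨ z ∨ ¬n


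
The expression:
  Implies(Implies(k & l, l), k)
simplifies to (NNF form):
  k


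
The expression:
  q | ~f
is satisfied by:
  {q: True, f: False}
  {f: False, q: False}
  {f: True, q: True}


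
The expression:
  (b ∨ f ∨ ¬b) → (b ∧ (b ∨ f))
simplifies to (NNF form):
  b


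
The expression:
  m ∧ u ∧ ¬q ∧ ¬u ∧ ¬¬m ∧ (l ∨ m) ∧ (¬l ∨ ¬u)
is never true.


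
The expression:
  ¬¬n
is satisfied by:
  {n: True}


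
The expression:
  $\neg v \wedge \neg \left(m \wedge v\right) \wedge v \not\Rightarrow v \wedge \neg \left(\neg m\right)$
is never true.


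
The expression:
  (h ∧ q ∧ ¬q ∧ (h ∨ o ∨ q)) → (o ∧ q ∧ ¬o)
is always true.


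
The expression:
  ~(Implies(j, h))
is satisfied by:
  {j: True, h: False}


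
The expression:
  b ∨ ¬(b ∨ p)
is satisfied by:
  {b: True, p: False}
  {p: False, b: False}
  {p: True, b: True}


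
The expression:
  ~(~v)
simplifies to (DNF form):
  v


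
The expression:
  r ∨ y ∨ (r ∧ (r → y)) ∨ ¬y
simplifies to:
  True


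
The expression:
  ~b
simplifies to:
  ~b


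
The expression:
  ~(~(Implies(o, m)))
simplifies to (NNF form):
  m | ~o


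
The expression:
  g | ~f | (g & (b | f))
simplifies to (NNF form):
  g | ~f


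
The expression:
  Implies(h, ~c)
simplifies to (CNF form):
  ~c | ~h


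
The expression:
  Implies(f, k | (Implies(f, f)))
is always true.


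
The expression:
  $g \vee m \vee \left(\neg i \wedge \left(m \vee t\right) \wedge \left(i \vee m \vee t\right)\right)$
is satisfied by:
  {m: True, g: True, t: True, i: False}
  {m: True, g: True, t: False, i: False}
  {i: True, m: True, g: True, t: True}
  {i: True, m: True, g: True, t: False}
  {m: True, t: True, g: False, i: False}
  {m: True, t: False, g: False, i: False}
  {m: True, i: True, t: True, g: False}
  {m: True, i: True, t: False, g: False}
  {g: True, t: True, m: False, i: False}
  {g: True, m: False, t: False, i: False}
  {i: True, g: True, t: True, m: False}
  {i: True, g: True, m: False, t: False}
  {t: True, m: False, g: False, i: False}


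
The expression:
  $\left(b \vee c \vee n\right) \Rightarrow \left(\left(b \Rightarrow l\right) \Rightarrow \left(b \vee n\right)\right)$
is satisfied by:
  {n: True, b: True, c: False}
  {n: True, c: False, b: False}
  {b: True, c: False, n: False}
  {b: False, c: False, n: False}
  {n: True, b: True, c: True}
  {n: True, c: True, b: False}
  {b: True, c: True, n: False}


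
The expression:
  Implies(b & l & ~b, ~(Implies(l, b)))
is always true.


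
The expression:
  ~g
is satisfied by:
  {g: False}


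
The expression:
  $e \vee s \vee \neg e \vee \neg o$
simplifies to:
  $\text{True}$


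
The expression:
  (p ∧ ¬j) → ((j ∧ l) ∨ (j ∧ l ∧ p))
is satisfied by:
  {j: True, p: False}
  {p: False, j: False}
  {p: True, j: True}


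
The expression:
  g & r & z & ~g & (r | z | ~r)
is never true.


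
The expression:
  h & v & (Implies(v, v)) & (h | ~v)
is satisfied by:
  {h: True, v: True}


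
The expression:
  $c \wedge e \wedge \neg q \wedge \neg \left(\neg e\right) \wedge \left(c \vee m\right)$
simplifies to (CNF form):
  $c \wedge e \wedge \neg q$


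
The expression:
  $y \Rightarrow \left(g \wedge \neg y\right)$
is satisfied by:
  {y: False}


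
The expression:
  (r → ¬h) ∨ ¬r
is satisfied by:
  {h: False, r: False}
  {r: True, h: False}
  {h: True, r: False}


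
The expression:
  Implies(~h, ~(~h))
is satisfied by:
  {h: True}


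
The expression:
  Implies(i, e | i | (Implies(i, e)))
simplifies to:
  True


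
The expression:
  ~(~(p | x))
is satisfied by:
  {x: True, p: True}
  {x: True, p: False}
  {p: True, x: False}


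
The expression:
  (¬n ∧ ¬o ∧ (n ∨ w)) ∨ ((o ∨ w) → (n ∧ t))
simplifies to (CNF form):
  (n ∨ ¬o) ∧ (t ∨ ¬o) ∧ (n ∨ ¬n ∨ ¬o) ∧ (n ∨ ¬n ∨ ¬w) ∧ (n ∨ ¬o ∨ ¬w) ∧ (t ∨ ¬n ∨ ¬o) ∧ (t ∨ ¬n ∨ ¬w) ∧ (t ∨ ¬o ∨ ¬w)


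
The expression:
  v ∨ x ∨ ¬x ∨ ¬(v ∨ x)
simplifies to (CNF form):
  True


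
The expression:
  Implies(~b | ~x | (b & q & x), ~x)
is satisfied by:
  {b: True, q: False, x: False}
  {q: False, x: False, b: False}
  {b: True, q: True, x: False}
  {q: True, b: False, x: False}
  {x: True, b: True, q: False}


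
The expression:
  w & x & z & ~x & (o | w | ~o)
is never true.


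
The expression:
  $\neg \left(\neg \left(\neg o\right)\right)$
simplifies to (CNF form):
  $\neg o$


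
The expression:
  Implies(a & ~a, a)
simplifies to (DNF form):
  True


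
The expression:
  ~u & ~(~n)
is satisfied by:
  {n: True, u: False}


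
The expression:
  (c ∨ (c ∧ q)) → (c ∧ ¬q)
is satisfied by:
  {c: False, q: False}
  {q: True, c: False}
  {c: True, q: False}


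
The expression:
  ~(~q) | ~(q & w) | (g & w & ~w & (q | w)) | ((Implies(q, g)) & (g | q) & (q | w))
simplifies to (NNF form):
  True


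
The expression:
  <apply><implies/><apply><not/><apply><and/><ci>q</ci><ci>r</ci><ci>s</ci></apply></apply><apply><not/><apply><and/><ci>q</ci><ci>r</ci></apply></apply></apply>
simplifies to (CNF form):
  <apply><or/><ci>s</ci><apply><not/><ci>q</ci></apply><apply><not/><ci>r</ci></apply></apply>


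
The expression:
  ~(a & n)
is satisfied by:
  {n: False, a: False}
  {a: True, n: False}
  {n: True, a: False}


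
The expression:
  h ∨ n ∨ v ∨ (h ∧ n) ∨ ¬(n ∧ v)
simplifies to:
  True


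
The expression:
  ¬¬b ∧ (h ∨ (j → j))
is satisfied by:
  {b: True}


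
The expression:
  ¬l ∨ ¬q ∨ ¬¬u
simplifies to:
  u ∨ ¬l ∨ ¬q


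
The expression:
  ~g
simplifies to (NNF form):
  ~g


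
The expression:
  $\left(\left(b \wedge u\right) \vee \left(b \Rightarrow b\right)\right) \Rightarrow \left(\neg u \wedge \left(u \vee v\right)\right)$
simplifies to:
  $v \wedge \neg u$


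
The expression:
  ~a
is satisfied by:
  {a: False}


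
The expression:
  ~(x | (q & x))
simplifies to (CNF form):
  ~x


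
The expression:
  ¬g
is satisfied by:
  {g: False}


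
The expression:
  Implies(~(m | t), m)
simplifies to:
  m | t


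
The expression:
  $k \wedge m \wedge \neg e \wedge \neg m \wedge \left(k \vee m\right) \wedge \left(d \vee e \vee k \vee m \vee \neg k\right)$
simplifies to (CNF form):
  $\text{False}$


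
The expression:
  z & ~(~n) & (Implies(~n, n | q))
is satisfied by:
  {z: True, n: True}


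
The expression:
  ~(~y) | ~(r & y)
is always true.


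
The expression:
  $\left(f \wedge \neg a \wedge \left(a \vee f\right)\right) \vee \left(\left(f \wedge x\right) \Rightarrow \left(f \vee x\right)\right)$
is always true.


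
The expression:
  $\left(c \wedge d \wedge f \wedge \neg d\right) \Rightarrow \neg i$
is always true.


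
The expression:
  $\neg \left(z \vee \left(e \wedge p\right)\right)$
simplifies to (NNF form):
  $\neg z \wedge \left(\neg e \vee \neg p\right)$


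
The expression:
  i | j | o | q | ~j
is always true.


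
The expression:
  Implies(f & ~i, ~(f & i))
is always true.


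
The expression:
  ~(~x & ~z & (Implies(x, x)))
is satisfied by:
  {x: True, z: True}
  {x: True, z: False}
  {z: True, x: False}


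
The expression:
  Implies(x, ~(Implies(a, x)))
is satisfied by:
  {x: False}


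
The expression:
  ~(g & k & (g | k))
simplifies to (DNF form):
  ~g | ~k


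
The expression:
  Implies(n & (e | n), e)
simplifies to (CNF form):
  e | ~n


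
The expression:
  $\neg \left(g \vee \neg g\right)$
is never true.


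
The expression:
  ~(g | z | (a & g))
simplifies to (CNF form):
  ~g & ~z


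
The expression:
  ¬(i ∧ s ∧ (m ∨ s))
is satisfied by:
  {s: False, i: False}
  {i: True, s: False}
  {s: True, i: False}


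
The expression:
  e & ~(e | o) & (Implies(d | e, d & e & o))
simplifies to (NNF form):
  False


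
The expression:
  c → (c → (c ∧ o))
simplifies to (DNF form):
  o ∨ ¬c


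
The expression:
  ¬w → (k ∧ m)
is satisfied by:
  {m: True, w: True, k: True}
  {m: True, w: True, k: False}
  {w: True, k: True, m: False}
  {w: True, k: False, m: False}
  {m: True, k: True, w: False}


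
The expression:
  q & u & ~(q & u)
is never true.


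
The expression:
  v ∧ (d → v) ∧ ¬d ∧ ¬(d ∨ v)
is never true.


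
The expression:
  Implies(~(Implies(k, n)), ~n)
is always true.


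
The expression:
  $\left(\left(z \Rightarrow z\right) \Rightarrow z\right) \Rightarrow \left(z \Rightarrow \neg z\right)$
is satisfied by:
  {z: False}


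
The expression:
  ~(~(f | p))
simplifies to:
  f | p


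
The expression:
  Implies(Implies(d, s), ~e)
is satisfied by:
  {d: True, e: False, s: False}
  {d: False, e: False, s: False}
  {s: True, d: True, e: False}
  {s: True, d: False, e: False}
  {e: True, d: True, s: False}


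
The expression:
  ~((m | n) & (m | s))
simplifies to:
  ~m & (~n | ~s)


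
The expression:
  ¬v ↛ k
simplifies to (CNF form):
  ¬k ∧ ¬v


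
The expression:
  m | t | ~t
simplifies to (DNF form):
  True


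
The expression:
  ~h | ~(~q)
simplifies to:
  q | ~h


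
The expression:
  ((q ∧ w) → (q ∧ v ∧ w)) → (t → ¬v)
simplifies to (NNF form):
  ¬t ∨ ¬v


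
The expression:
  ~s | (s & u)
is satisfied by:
  {u: True, s: False}
  {s: False, u: False}
  {s: True, u: True}


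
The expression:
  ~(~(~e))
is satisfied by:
  {e: False}


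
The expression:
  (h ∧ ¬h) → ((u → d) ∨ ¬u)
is always true.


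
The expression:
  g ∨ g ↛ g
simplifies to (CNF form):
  g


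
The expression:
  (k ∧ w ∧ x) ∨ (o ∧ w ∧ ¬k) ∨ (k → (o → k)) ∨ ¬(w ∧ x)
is always true.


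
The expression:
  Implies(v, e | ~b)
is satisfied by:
  {e: True, v: False, b: False}
  {v: False, b: False, e: False}
  {b: True, e: True, v: False}
  {b: True, v: False, e: False}
  {e: True, v: True, b: False}
  {v: True, e: False, b: False}
  {b: True, v: True, e: True}


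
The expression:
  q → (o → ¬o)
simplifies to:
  ¬o ∨ ¬q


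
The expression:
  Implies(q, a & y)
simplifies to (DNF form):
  ~q | (a & y)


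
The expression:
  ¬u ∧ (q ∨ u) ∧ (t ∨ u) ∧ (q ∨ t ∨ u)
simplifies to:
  q ∧ t ∧ ¬u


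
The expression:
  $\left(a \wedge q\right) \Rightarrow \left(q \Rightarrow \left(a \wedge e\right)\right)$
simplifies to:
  $e \vee \neg a \vee \neg q$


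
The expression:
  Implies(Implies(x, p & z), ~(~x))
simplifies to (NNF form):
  x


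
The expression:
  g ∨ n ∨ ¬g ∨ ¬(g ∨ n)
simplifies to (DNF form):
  True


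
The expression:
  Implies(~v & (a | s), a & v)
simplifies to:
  v | (~a & ~s)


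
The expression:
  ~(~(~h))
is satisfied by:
  {h: False}


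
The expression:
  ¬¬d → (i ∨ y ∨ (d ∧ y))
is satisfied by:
  {i: True, y: True, d: False}
  {i: True, d: False, y: False}
  {y: True, d: False, i: False}
  {y: False, d: False, i: False}
  {i: True, y: True, d: True}
  {i: True, d: True, y: False}
  {y: True, d: True, i: False}


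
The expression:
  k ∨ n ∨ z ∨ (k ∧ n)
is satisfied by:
  {n: True, k: True, z: True}
  {n: True, k: True, z: False}
  {n: True, z: True, k: False}
  {n: True, z: False, k: False}
  {k: True, z: True, n: False}
  {k: True, z: False, n: False}
  {z: True, k: False, n: False}


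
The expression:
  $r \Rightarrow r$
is always true.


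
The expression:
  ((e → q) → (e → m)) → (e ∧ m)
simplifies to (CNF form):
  e ∧ (m ∨ q)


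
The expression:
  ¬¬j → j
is always true.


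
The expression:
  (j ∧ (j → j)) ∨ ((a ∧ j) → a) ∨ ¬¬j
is always true.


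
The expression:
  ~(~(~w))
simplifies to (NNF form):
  ~w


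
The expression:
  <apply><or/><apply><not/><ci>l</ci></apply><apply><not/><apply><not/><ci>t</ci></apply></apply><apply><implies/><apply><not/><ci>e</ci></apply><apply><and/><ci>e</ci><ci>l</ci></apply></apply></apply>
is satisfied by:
  {t: True, e: True, l: False}
  {t: True, l: False, e: False}
  {e: True, l: False, t: False}
  {e: False, l: False, t: False}
  {t: True, e: True, l: True}
  {t: True, l: True, e: False}
  {e: True, l: True, t: False}


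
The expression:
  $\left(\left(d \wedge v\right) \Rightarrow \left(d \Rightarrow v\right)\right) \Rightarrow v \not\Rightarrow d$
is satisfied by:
  {v: True, d: False}


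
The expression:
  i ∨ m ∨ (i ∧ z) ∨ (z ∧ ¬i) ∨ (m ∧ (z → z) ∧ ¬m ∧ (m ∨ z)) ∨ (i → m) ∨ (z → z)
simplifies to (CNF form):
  True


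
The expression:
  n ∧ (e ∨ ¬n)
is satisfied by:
  {e: True, n: True}


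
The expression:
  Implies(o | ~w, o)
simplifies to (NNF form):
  o | w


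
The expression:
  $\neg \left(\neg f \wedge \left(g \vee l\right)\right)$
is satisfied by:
  {f: True, l: False, g: False}
  {f: True, g: True, l: False}
  {f: True, l: True, g: False}
  {f: True, g: True, l: True}
  {g: False, l: False, f: False}


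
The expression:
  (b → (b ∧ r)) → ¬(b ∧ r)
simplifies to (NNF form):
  ¬b ∨ ¬r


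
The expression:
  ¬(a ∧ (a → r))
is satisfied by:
  {a: False, r: False}
  {r: True, a: False}
  {a: True, r: False}


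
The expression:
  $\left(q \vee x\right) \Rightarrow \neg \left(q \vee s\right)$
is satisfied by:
  {q: False, s: False, x: False}
  {x: True, q: False, s: False}
  {s: True, q: False, x: False}


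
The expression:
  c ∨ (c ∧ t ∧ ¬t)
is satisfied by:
  {c: True}


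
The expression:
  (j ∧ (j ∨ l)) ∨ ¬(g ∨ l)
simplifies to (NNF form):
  j ∨ (¬g ∧ ¬l)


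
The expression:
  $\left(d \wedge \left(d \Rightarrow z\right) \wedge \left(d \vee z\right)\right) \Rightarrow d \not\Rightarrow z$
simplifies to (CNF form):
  $\neg d \vee \neg z$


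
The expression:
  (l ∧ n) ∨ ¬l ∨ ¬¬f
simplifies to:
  f ∨ n ∨ ¬l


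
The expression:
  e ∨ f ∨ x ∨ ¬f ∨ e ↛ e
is always true.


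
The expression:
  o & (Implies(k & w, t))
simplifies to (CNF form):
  o & (t | ~k | ~w)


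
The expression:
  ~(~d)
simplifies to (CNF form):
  d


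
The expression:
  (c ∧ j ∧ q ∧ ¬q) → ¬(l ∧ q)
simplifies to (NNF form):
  True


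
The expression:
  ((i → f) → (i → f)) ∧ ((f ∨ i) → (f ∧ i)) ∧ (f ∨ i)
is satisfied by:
  {i: True, f: True}


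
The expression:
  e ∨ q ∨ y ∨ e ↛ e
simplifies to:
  e ∨ q ∨ y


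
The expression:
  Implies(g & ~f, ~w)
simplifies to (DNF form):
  f | ~g | ~w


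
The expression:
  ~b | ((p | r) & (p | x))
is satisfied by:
  {r: True, p: True, x: True, b: False}
  {r: True, p: True, x: False, b: False}
  {p: True, x: True, r: False, b: False}
  {p: True, r: False, x: False, b: False}
  {r: True, x: True, p: False, b: False}
  {r: True, x: False, p: False, b: False}
  {x: True, r: False, p: False, b: False}
  {r: False, x: False, p: False, b: False}
  {r: True, b: True, p: True, x: True}
  {r: True, b: True, p: True, x: False}
  {b: True, p: True, x: True, r: False}
  {b: True, p: True, x: False, r: False}
  {b: True, r: True, x: True, p: False}


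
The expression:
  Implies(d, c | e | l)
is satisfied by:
  {l: True, c: True, e: True, d: False}
  {l: True, c: True, e: False, d: False}
  {l: True, e: True, c: False, d: False}
  {l: True, e: False, c: False, d: False}
  {c: True, e: True, l: False, d: False}
  {c: True, l: False, e: False, d: False}
  {c: False, e: True, l: False, d: False}
  {c: False, l: False, e: False, d: False}
  {l: True, d: True, c: True, e: True}
  {l: True, d: True, c: True, e: False}
  {l: True, d: True, e: True, c: False}
  {l: True, d: True, e: False, c: False}
  {d: True, c: True, e: True, l: False}
  {d: True, c: True, e: False, l: False}
  {d: True, e: True, c: False, l: False}


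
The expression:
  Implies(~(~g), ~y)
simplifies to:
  ~g | ~y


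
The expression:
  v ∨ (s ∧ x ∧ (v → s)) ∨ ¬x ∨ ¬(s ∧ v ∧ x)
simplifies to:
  True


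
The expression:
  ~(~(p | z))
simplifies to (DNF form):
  p | z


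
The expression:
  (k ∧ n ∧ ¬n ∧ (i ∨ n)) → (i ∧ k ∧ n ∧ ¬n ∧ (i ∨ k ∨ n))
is always true.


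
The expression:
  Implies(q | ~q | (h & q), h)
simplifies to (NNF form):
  h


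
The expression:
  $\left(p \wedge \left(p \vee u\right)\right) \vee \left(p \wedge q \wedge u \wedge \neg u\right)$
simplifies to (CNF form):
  $p$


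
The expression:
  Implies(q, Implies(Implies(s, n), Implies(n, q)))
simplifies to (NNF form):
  True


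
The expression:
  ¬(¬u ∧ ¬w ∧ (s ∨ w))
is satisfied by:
  {u: True, w: True, s: False}
  {u: True, s: False, w: False}
  {w: True, s: False, u: False}
  {w: False, s: False, u: False}
  {u: True, w: True, s: True}
  {u: True, s: True, w: False}
  {w: True, s: True, u: False}


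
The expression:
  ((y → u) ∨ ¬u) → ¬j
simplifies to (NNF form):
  ¬j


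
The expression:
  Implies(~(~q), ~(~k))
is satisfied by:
  {k: True, q: False}
  {q: False, k: False}
  {q: True, k: True}


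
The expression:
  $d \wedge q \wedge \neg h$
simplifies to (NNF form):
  $d \wedge q \wedge \neg h$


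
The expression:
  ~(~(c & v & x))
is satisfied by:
  {c: True, x: True, v: True}


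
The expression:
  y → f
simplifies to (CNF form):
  f ∨ ¬y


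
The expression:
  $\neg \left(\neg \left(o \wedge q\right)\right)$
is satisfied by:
  {o: True, q: True}


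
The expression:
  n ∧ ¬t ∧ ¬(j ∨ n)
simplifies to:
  False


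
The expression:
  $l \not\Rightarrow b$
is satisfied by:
  {l: True, b: False}


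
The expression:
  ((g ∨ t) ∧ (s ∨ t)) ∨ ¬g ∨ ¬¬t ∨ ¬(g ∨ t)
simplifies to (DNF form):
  s ∨ t ∨ ¬g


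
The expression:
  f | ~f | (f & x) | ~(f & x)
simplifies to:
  True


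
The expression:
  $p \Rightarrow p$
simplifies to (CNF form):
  $\text{True}$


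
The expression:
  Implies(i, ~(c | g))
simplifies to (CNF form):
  (~c | ~i) & (~g | ~i)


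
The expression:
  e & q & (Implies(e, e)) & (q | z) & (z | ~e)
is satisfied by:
  {z: True, e: True, q: True}


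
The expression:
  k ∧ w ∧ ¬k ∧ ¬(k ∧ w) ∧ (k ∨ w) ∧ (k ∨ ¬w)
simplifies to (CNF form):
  False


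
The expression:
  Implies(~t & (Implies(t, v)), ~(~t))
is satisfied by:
  {t: True}


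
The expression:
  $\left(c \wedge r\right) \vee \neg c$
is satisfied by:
  {r: True, c: False}
  {c: False, r: False}
  {c: True, r: True}


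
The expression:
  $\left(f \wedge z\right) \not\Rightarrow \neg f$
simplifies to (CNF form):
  $f \wedge z$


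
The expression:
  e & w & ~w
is never true.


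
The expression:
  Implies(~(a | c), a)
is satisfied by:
  {a: True, c: True}
  {a: True, c: False}
  {c: True, a: False}


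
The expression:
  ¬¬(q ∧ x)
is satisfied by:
  {x: True, q: True}


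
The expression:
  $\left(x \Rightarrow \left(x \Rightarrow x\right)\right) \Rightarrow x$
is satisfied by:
  {x: True}


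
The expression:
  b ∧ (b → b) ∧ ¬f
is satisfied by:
  {b: True, f: False}


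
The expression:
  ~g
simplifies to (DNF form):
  ~g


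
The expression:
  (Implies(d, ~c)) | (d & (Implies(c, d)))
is always true.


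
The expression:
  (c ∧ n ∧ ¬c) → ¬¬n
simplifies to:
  True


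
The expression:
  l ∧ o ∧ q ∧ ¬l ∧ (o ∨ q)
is never true.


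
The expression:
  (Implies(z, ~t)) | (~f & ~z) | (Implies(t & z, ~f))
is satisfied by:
  {t: False, z: False, f: False}
  {f: True, t: False, z: False}
  {z: True, t: False, f: False}
  {f: True, z: True, t: False}
  {t: True, f: False, z: False}
  {f: True, t: True, z: False}
  {z: True, t: True, f: False}


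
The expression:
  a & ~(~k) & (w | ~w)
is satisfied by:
  {a: True, k: True}


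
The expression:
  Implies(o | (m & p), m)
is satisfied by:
  {m: True, o: False}
  {o: False, m: False}
  {o: True, m: True}


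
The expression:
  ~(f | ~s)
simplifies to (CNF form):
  s & ~f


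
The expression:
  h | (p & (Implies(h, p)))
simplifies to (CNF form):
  h | p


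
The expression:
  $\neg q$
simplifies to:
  $\neg q$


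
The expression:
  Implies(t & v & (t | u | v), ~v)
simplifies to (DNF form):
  ~t | ~v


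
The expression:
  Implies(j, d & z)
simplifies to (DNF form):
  ~j | (d & z)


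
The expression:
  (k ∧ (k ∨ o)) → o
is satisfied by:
  {o: True, k: False}
  {k: False, o: False}
  {k: True, o: True}


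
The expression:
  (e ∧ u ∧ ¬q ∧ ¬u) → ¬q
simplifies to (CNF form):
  True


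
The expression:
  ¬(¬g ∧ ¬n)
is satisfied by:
  {n: True, g: True}
  {n: True, g: False}
  {g: True, n: False}


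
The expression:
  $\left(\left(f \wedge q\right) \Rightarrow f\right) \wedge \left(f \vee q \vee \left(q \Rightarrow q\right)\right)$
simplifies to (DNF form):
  $\text{True}$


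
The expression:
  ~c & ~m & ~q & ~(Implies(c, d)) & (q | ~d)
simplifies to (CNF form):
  False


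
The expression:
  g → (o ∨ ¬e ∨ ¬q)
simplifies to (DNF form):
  o ∨ ¬e ∨ ¬g ∨ ¬q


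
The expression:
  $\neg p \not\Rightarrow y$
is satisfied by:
  {y: False, p: False}


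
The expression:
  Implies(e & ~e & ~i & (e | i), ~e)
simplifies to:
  True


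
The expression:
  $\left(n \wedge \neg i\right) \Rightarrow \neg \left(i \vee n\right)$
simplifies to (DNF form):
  $i \vee \neg n$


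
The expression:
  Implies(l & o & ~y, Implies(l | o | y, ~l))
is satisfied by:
  {y: True, l: False, o: False}
  {l: False, o: False, y: False}
  {y: True, o: True, l: False}
  {o: True, l: False, y: False}
  {y: True, l: True, o: False}
  {l: True, y: False, o: False}
  {y: True, o: True, l: True}


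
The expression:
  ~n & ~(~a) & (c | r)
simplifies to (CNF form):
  a & ~n & (c | r)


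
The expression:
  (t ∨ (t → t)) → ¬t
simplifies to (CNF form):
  ¬t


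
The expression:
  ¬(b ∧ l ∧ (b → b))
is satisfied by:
  {l: False, b: False}
  {b: True, l: False}
  {l: True, b: False}


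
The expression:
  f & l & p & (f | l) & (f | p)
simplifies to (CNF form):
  f & l & p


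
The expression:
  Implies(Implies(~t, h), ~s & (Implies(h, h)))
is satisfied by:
  {h: False, s: False, t: False}
  {t: True, h: False, s: False}
  {h: True, t: False, s: False}
  {t: True, h: True, s: False}
  {s: True, t: False, h: False}
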